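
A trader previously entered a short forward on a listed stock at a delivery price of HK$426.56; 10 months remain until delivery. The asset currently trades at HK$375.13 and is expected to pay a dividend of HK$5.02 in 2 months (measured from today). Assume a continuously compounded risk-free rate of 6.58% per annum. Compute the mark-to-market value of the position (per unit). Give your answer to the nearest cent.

HK$33.64

PV(remaining dividends) I = 5.02·e^(−0.0658·2/12) = 4.9652
Current forward F = (S − I)·e^(rT) = (375.13 − 4.9652)·e^(0.0658·10/12) = 370.1648 × 1.056365 = 391.0291
Value (long) = (F − K)·e^(−rT) = (391.0291 − 426.56) × 0.946643 = -33.6351
Short position value = −(long value) = HK$33.64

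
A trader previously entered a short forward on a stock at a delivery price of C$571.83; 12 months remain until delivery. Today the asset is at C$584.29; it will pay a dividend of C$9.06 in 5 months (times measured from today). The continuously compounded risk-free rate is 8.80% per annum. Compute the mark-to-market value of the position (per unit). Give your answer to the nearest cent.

-C$51.90

PV(remaining dividends) I = 9.06·e^(−0.0880·5/12) = 8.7338
Current forward F = (S − I)·e^(rT) = (584.29 − 8.7338)·e^(0.0880·12/12) = 575.5562 × 1.091988 = 628.5005
Value (long) = (F − K)·e^(−rT) = (628.5005 − 571.83) × 0.915761 = 51.8966
Short position value = −(long value) = -C$51.90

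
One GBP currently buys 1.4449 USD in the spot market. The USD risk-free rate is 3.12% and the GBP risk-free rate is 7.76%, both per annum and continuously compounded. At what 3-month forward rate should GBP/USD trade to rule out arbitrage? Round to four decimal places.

1.4282

F = S·e^((r_USD − r_GBP)T) = 1.4449 · e^((0.0312 − 0.0776) × 3/12)
= 1.4449 · e^-0.011600 = 1.4449 × 0.988467
F = 1.4282 USD per GBP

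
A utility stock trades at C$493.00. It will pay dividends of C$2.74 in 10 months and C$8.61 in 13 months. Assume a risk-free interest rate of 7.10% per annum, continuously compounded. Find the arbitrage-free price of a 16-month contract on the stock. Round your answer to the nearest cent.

C$530.35

PV(dividends) I = 2.74·e^(−0.0710·10/12) + 8.61·e^(−0.0710·13/12)
I = 2.5826 + 7.9726 = 10.5552
F = (S − I)·e^(rT) = (493.00 − 10.5552) · e^(0.0710·16/12)
= 482.4448 · e^0.094667 = 482.4448 × 1.099293 = C$530.35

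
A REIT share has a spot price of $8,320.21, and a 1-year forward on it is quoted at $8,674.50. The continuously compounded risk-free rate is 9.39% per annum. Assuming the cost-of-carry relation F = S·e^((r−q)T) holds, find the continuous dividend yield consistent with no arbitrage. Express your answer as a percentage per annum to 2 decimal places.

From F = S·e^((r−q)T): (r − q) = ln(F/S)/T
ln(8674.50/8320.21) = ln(1.042582) = 0.041700
(r − q) = 0.041700 / (1) = 0.041700
q = r − ln(F/S)/T = 0.0939 − 0.041700 = 0.052200
q = 5.22%

5.22%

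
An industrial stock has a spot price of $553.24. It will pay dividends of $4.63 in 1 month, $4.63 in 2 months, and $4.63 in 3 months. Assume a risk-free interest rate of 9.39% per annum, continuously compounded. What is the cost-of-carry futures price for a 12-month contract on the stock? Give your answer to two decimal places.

$592.69

PV(dividends) I = 4.63·e^(−0.0939·1/12) + 4.63·e^(−0.0939·2/12) + 4.63·e^(−0.0939·3/12)
I = 4.5939 + 4.5581 + 4.5226 = 13.6746
F = (S − I)·e^(rT) = (553.24 − 13.6746) · e^(0.0939·12/12)
= 539.5654 · e^0.093900 = 539.5654 × 1.098450 = $592.69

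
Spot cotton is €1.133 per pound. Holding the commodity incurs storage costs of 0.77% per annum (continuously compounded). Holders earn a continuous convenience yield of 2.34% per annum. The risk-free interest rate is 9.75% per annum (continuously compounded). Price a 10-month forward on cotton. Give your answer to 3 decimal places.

Net carry = r + u − y = 0.0975 + 0.0077 − 0.0234 = 0.0818
F = S·e^((r+u−y)T) = 1.133 · e^(0.0818 × 10/12) = 1.133 · e^0.068167
= 1.133 × 1.070544 = €1.213 per pound

€1.213 per pound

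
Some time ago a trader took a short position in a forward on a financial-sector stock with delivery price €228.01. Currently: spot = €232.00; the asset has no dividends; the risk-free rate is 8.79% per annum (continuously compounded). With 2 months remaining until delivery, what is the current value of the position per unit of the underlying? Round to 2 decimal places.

Current fair forward for the remaining 2 months: F = S·e^(r·T), r = 0.0879
F = 232.00 · e^(0.0879 × 2/12) = 232.00 × 1.014758 = 235.4239
Value of long forward = (F − K)·e^(−rT) = (235.4239 − 228.01) · e^(−0.0879·2/12)
= 7.4139 × 0.985457 = 7.31
Short position value = −(long value) = -€7.31

-€7.31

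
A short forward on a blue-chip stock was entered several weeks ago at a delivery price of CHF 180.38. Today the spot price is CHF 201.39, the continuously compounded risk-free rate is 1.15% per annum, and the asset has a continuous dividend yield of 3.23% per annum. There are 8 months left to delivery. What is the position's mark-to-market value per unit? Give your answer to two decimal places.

Current fair forward for the remaining 8 months: F = S·e^((r − q)·T), (r − q) = 0.0115 − 0.0323 = -0.0208
F = 201.39 · e^(-0.0208 × 8/12) = 201.39 × 0.986229 = 198.6167
Value of long forward = (F − K)·e^(−rT) = (198.6167 − 180.38) · e^(−0.0115·8/12)
= 18.2367 × 0.992363 = 18.10
Short position value = −(long value) = -CHF 18.10

-CHF 18.10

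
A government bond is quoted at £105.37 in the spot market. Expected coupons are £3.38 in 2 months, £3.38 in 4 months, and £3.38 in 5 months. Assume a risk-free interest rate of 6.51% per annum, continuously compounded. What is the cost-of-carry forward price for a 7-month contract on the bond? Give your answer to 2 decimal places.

£99.12

PV(coupons) I = 3.38·e^(−0.0651·2/12) + 3.38·e^(−0.0651·4/12) + 3.38·e^(−0.0651·5/12)
I = 3.3435 + 3.3074 + 3.2895 = 9.9404
F = (S − I)·e^(rT) = (105.37 − 9.9404) · e^(0.0651·7/12)
= 95.4296 · e^0.037975 = 95.4296 × 1.038705 = £99.12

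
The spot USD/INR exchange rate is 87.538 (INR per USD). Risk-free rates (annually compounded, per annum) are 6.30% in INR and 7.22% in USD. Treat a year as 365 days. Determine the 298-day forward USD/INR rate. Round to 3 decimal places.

By covered interest parity, F = S · (1+r_INR)^T / (1+r_USD)^T
= 87.538 × 1.051145 / 1.058567 = 87.538 × 0.992989
F = 86.924 INR per USD

86.924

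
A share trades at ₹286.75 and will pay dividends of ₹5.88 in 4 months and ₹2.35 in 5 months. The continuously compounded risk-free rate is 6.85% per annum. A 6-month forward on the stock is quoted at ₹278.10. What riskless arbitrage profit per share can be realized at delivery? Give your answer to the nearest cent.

₹10.33 per share

PV(dividends) I = 5.88·e^(−0.0685·4/12) + 2.35·e^(−0.0685·5/12) = 8.0311
Fair forward F* = (S − I)·e^(rT) = (286.75 − 8.0311)·e^0.034250 = 278.7189 × 1.034843 = 288.4303
Market ₹278.10 < fair 288.4303: forward underpriced → reverse cash-and-carry (short the stock, invest proceeds at r, pay the dividends, go long the forward).
Profit at T = |F_mkt − F*| = |278.10 − 288.4303| = ₹10.33 per share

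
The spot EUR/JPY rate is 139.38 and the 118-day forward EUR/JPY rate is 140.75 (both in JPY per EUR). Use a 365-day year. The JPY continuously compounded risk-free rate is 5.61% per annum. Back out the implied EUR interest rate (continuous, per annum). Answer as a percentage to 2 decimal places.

F = S·e^((r_JPY − r_EUR)T) ⇒ r_EUR = r_JPY − ln(F/S)/T
ln(140.75/139.38) = 0.009781; /(118/365) = 0.030255
r_EUR = 0.0561 − 0.030255 = 0.025845
r_EUR = 2.58%

2.58%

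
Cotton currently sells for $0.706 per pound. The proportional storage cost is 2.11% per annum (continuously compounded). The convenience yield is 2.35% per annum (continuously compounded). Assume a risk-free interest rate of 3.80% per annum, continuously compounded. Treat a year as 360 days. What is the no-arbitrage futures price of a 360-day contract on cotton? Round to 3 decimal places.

$0.732 per pound

Net carry = r + u − y = 0.0380 + 0.0211 − 0.0235 = 0.0356
F = S·e^((r+u−y)T) = 0.706 · e^(0.0356 × 360/360) = 0.706 · e^0.035600
= 0.706 × 1.036241 = $0.732 per pound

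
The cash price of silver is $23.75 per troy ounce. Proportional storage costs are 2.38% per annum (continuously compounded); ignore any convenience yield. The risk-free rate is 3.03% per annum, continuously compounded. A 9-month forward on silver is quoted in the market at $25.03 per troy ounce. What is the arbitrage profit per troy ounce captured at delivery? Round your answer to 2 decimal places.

$0.30 per troy ounce

Fair forward: F* = S·e^(carry·T), with carry = (r + u) = 0.0303 + 0.0238 = 0.0541
F* = 23.75 · e^(0.0541 × 9/12) = 23.75 · e^0.040575 = 23.75 × 1.041409 = $24.7335
Market $25.03 > fair $24.7335: forward overpriced → cash-and-carry (buy spot, short the forward).
At maturity, profit = |F_mkt − F*| = |25.03 − 24.7335| = $0.30 per troy ounce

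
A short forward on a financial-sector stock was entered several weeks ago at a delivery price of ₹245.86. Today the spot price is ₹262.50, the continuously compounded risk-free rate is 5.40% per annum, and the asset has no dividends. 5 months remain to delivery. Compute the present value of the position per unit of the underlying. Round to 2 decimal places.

Current fair forward for the remaining 5 months: F = S·e^(r·T), r = 0.0540
F = 262.50 · e^(0.0540 × 5/12) = 262.50 × 1.022755 = 268.4732
Value of long forward = (F − K)·e^(−rT) = (268.4732 − 245.86) · e^(−0.0540·5/12)
= 22.6132 × 0.977751 = 22.11
Short position value = −(long value) = -₹22.11

-₹22.11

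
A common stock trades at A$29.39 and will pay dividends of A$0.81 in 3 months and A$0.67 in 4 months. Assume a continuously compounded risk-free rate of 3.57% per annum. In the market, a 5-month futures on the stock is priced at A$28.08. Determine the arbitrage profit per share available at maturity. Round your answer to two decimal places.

PV(dividends) I = 0.81·e^(−0.0357·3/12) + 0.67·e^(−0.0357·4/12) = 1.4649
Fair futures F* = (S − I)·e^(rT) = (29.39 − 1.4649)·e^0.014875 = 27.9251 × 1.014986 = 28.3436
Market A$28.08 < fair 28.3436: forward underpriced → reverse cash-and-carry (short the stock, invest proceeds at r, pay the dividends, go long the forward).
Profit at T = |F_mkt − F*| = |28.08 − 28.3436| = A$0.26 per share

A$0.26 per share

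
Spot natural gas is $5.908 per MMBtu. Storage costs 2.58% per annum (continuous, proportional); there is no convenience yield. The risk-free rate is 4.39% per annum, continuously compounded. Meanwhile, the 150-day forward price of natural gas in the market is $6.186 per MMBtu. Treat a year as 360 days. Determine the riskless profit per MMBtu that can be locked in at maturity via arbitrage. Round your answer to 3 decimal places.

$0.104 per MMBtu

Fair forward: F* = S·e^(carry·T), with carry = (r + u) = 0.0439 + 0.0258 = 0.0697
F* = 5.908 · e^(0.0697 × 150/360) = 5.908 · e^0.029042 = 5.908 × 1.029468 = $6.0821
Market $6.186 > fair $6.0821: forward overpriced → cash-and-carry (buy spot, short the forward).
At maturity, profit = |F_mkt − F*| = |6.186 − 6.0821| = $0.104 per MMBtu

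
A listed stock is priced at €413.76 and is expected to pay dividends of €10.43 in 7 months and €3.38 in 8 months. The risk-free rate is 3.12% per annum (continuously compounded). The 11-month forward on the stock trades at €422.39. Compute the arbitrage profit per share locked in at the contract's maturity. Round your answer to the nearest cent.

€10.57 per share

PV(dividends) I = 10.43·e^(−0.0312·7/12) + 3.38·e^(−0.0312·8/12) = 13.5523
Fair forward F* = (S − I)·e^(rT) = (413.76 − 13.5523)·e^0.028600 = 400.2077 × 1.029013 = 411.8189
Market €422.39 > fair 411.8189: forward overpriced → cash-and-carry (borrow at r, buy the stock and collect the dividends, short the forward).
Profit at T = |F_mkt − F*| = |422.39 − 411.8189| = €10.57 per share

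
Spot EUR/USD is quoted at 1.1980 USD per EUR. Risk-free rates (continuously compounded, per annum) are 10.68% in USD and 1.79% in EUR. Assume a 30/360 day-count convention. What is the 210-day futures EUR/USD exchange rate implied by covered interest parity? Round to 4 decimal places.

1.2618

F = S·e^((r_USD − r_EUR)T) = 1.1980 · e^((0.1068 − 0.0179) × 210/360)
= 1.1980 · e^0.051858 = 1.1980 × 1.053226
F = 1.2618 USD per EUR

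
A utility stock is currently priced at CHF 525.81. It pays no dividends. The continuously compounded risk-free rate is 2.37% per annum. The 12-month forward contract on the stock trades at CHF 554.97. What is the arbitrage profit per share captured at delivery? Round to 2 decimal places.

CHF 16.55 per share

Fair forward: F* = S·e^(carry·T), with carry = r = 0.0237
F* = 525.81 · e^(0.0237 × 12/12) = 525.81 · e^0.023700 = 525.81 × 1.023983 = CHF 538.4205
Market CHF 554.97 > fair CHF 538.4205: forward overpriced → cash-and-carry (buy spot, short the forward).
At maturity, profit = |F_mkt − F*| = |554.97 − 538.4205| = CHF 16.55 per share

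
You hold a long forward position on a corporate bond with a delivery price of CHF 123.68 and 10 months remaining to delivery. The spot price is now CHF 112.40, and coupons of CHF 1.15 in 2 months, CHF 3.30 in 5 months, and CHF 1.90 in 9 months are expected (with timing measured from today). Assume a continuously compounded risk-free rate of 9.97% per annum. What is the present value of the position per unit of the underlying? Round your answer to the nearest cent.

-CHF 7.48

PV(remaining coupons) I = 1.15·e^(−0.0997·2/12) + 3.30·e^(−0.0997·5/12) + 1.90·e^(−0.0997·9/12) = 6.0599
Current forward F = (S − I)·e^(rT) = (112.40 − 6.0599)·e^(0.0997·10/12) = 106.3401 × 1.086632 = 115.5526
Value (long) = (F − K)·e^(−rT) = (115.5526 − 123.68) × 0.920274 = -7.4794
Value = -CHF 7.48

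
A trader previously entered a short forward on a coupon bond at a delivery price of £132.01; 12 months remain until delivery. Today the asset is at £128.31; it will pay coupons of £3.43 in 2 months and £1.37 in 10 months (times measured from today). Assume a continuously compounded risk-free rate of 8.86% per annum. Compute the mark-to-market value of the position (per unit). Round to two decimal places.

-£2.84

PV(remaining coupons) I = 3.43·e^(−0.0886·2/12) + 1.37·e^(−0.0886·10/12) = 4.6522
Current forward F = (S − I)·e^(rT) = (128.31 − 4.6522)·e^(0.0886·12/12) = 123.6578 × 1.092644 = 135.1140
Value (long) = (F − K)·e^(−rT) = (135.1140 − 132.01) × 0.915212 = 2.8408
Short position value = −(long value) = -£2.84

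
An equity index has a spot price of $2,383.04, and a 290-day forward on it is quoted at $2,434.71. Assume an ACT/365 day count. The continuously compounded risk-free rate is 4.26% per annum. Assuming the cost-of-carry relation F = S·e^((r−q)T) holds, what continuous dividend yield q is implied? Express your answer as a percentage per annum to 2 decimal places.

From F = S·e^((r−q)T): (r − q) = ln(F/S)/T
ln(2434.71/2383.04) = ln(1.021682) = 0.021450
(r − q) = 0.021450 / (290/365) = 0.026997
q = r − ln(F/S)/T = 0.0426 − 0.026997 = 0.015603
q = 1.56%

1.56%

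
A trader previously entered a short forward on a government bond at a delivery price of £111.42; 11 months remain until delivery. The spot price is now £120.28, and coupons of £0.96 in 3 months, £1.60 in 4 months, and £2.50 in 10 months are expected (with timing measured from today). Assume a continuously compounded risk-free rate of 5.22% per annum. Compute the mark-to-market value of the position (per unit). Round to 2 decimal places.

-£9.15

PV(remaining coupons) I = 0.96·e^(−0.0522·3/12) + 1.60·e^(−0.0522·4/12) + 2.50·e^(−0.0522·10/12) = 4.9135
Current forward F = (S − I)·e^(rT) = (120.28 − 4.9135)·e^(0.0522·11/12) = 115.3665 × 1.049013 = 121.0210
Value (long) = (F − K)·e^(−rT) = (121.0210 − 111.42) × 0.953277 = 9.1524
Short position value = −(long value) = -£9.15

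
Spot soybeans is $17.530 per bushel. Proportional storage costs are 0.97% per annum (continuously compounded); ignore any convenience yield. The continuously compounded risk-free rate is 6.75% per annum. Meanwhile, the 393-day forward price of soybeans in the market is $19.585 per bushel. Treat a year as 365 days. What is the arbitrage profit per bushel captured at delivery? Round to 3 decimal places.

Fair forward: F* = S·e^(carry·T), with carry = (r + u) = 0.0675 + 0.0097 = 0.0772
F* = 17.530 · e^(0.0772 × 393/365) = 17.530 · e^0.083122 = 17.530 × 1.086674 = $19.0494
Market $19.585 > fair $19.0494: forward overpriced → cash-and-carry (buy spot, short the forward).
At maturity, profit = |F_mkt − F*| = |19.585 − 19.0494| = $0.536 per bushel

$0.536 per bushel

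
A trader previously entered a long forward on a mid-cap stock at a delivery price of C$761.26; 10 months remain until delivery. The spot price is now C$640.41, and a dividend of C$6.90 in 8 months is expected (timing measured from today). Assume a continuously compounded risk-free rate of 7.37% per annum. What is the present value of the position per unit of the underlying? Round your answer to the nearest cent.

-C$82.07

PV(remaining dividends) I = 6.90·e^(−0.0737·8/12) = 6.5692
Current forward F = (S − I)·e^(rT) = (640.41 − 6.5692)·e^(0.0737·10/12) = 633.8408 × 1.063342 = 673.9895
Value (long) = (F − K)·e^(−rT) = (673.9895 − 761.26) × 0.940431 = -82.0719
Value = -C$82.07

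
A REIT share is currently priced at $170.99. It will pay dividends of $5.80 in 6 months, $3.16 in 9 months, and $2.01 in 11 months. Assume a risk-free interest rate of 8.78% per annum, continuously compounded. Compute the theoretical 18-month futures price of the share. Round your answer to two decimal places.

$183.24

PV(dividends) I = 5.80·e^(−0.0878·6/12) + 3.16·e^(−0.0878·9/12) + 2.01·e^(−0.0878·11/12)
I = 5.5509 + 2.9586 + 1.8546 = 10.3641
F = (S − I)·e^(rT) = (170.99 − 10.3641) · e^(0.0878·18/12)
= 160.6259 · e^0.131700 = 160.6259 × 1.140766 = $183.24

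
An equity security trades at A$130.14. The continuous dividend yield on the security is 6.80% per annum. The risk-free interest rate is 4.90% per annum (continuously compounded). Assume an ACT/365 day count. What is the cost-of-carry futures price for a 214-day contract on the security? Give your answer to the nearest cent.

F = S·e^((r − q)T) = 130.14 · e^((0.0490 − 0.0680) × 214/365)
= 130.14 · e^-0.011140 = 130.14 × 0.988922
F = A$128.70

A$128.70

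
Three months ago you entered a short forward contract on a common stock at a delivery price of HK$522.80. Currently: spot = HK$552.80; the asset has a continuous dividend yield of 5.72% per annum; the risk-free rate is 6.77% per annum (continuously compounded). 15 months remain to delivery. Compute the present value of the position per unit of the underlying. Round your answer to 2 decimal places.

-HK$34.28

Current fair forward for the remaining 15 months: F = S·e^((r − q)·T), (r − q) = 0.0677 − 0.0572 = 0.0105
F = 552.80 · e^(0.0105 × 15/12) = 552.80 × 1.013212 = 560.1036
Value of long forward = (F − K)·e^(−rT) = (560.1036 − 522.80) · e^(−0.0677·15/12)
= 37.3036 × 0.918857 = 34.28
Short position value = −(long value) = -HK$34.28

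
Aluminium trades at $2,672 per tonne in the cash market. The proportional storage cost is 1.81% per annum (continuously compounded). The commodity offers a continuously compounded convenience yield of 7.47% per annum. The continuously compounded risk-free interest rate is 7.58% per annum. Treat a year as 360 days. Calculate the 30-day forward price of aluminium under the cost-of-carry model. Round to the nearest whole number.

$2,676 per tonne

Net carry = r + u − y = 0.0758 + 0.0181 − 0.0747 = 0.0192
F = S·e^((r+u−y)T) = 2672 · e^(0.0192 × 30/360) = 2672 · e^0.001600
= 2672 × 1.001601 = $2,676 per tonne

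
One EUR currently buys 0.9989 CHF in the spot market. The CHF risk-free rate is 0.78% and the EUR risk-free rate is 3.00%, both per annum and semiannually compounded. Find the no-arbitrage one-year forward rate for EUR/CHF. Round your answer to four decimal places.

0.9772

By covered interest parity, F = S · (1+r_CHF/2)^(2T) / (1+r_EUR/2)^(2T)
= 0.9989 × 1.007815 / 1.030225 = 0.9989 × 0.978247
F = 0.9772 CHF per EUR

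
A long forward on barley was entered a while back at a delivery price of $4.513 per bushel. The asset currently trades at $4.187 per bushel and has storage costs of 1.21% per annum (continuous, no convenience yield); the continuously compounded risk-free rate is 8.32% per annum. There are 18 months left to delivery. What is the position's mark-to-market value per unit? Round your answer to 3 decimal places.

Current fair forward for the remaining 18 months: F = S·e^((r + u)·T), (r + u) = 0.0832 + 0.0121 = 0.0953
F = 4.187 · e^(0.0953 × 18/12) = 4.187 × 1.153672 = 4.8304
Value of long forward = (F − K)·e^(−rT) = (4.8304 − 4.513) · e^(−0.0832·18/12)
= 0.3174 × 0.882673 = 0.280

$0.280 per bushel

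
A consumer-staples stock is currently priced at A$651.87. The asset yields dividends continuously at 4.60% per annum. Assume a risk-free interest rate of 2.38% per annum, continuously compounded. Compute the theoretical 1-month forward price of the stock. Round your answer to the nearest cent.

A$650.67

F = S·e^((r − q)T) = 651.87 · e^((0.0238 − 0.0460) × 1/12)
= 651.87 · e^-0.001850 = 651.87 × 0.998152
F = A$650.67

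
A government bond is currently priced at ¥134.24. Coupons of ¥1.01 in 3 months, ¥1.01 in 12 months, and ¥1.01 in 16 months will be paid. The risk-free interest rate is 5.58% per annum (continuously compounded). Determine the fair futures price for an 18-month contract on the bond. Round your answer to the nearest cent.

¥142.82

PV(coupons) I = 1.01·e^(−0.0558·3/12) + 1.01·e^(−0.0558·12/12) + 1.01·e^(−0.0558·16/12)
I = 0.9960 + 0.9552 + 0.9376 = 2.8888
F = (S − I)·e^(rT) = (134.24 − 2.8888) · e^(0.0558·18/12)
= 131.3512 · e^0.083700 = 131.3512 × 1.087303 = ¥142.82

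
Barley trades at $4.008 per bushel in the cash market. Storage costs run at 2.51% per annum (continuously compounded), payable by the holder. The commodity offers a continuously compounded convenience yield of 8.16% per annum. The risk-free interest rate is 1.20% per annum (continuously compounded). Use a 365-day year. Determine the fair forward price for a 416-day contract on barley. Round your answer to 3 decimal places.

Net carry = r + u − y = 0.0120 + 0.0251 − 0.0816 = -0.0445
F = S·e^((r+u−y)T) = 4.008 · e^(-0.0445 × 416/365) = 4.008 · e^-0.050718
= 4.008 × 0.950547 = $3.810 per bushel

$3.810 per bushel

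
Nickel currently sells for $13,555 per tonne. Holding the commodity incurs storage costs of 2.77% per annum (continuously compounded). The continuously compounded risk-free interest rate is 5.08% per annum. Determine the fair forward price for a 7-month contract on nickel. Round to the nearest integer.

Net carry = r + u − y = 0.0508 + 0.0277 − 0.0000 = 0.0785
F = S·e^((r+u−y)T) = 13555 · e^(0.0785 × 7/12) = 13555 · e^0.045792
= 13555 × 1.046857 = $14,190 per tonne

$14,190 per tonne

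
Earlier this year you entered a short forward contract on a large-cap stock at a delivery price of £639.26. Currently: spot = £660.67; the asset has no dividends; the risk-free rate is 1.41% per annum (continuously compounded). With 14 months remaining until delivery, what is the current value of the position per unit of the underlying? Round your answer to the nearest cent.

-£31.84

Current fair forward for the remaining 14 months: F = S·e^(r·T), r = 0.0141
F = 660.67 · e^(0.0141 × 14/12) = 660.67 × 1.016586 = 671.6279
Value of long forward = (F − K)·e^(−rT) = (671.6279 − 639.26) · e^(−0.0141·14/12)
= 32.3679 × 0.983685 = 31.84
Short position value = −(long value) = -£31.84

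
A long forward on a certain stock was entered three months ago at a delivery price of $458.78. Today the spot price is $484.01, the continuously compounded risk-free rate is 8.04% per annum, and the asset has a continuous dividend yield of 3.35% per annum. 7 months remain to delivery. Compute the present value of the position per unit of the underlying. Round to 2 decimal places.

Current fair forward for the remaining 7 months: F = S·e^((r − q)·T), (r − q) = 0.0804 − 0.0335 = 0.0469
F = 484.01 · e^(0.0469 × 7/12) = 484.01 × 1.027736 = 497.4345
Value of long forward = (F − K)·e^(−rT) = (497.4345 − 458.78) · e^(−0.0804·7/12)
= 38.6545 × 0.954183 = 36.88

$36.88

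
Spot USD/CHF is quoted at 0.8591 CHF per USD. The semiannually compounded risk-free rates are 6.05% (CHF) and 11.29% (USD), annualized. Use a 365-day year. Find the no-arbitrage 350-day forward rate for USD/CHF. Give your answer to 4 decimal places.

By covered interest parity, F = S · (1+r_CHF/2)^(2T) / (1+r_USD/2)^(2T)
= 0.8591 × 1.058818 / 1.111060 = 0.8591 × 0.952980
F = 0.8187 CHF per USD

0.8187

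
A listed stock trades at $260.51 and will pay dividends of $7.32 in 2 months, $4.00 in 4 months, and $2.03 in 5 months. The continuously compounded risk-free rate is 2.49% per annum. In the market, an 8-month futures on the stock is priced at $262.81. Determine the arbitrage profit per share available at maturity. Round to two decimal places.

$11.43 per share

PV(dividends) I = 7.32·e^(−0.0249·2/12) + 4.00·e^(−0.0249·4/12) + 2.03·e^(−0.0249·5/12) = 13.2657
Fair futures F* = (S − I)·e^(rT) = (260.51 − 13.2657)·e^0.016600 = 247.2443 × 1.016739 = 251.3829
Market $262.81 > fair 251.3829: forward overpriced → cash-and-carry (borrow at r, buy the stock and collect the dividends, short the forward).
Profit at T = |F_mkt − F*| = |262.81 − 251.3829| = $11.43 per share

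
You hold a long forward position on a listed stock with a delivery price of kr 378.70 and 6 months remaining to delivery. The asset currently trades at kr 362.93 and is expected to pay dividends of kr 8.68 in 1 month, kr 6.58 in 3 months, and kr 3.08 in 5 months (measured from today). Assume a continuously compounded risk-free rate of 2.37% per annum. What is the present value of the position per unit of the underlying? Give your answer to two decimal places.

PV(remaining dividends) I = 8.68·e^(−0.0237·1/12) + 6.58·e^(−0.0237·3/12) + 3.08·e^(−0.0237·5/12) = 18.2537
Current forward F = (S − I)·e^(rT) = (362.93 − 18.2537)·e^(0.0237·6/12) = 344.6763 × 1.011920 = 348.7848
Value (long) = (F − K)·e^(−rT) = (348.7848 − 378.70) × 0.988220 = -29.5628
Value = -kr 29.56

-kr 29.56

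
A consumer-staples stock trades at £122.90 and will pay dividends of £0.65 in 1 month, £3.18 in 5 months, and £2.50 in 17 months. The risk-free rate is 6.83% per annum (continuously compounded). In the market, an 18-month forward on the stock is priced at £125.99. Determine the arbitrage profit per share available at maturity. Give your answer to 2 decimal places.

£3.51 per share

PV(dividends) I = 0.65·e^(−0.0683·1/12) + 3.18·e^(−0.0683·5/12) + 2.50·e^(−0.0683·17/12) = 6.0065
Fair forward F* = (S − I)·e^(rT) = (122.90 − 6.0065)·e^0.102450 = 116.8935 × 1.107882 = 129.5042
Market £125.99 < fair 129.5042: forward underpriced → reverse cash-and-carry (short the stock, invest proceeds at r, pay the dividends, go long the forward).
Profit at T = |F_mkt − F*| = |125.99 − 129.5042| = £3.51 per share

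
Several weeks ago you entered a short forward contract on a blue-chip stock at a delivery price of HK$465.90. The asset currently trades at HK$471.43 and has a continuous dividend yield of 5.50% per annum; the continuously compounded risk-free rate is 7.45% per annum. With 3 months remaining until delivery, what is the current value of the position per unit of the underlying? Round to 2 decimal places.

-HK$7.69

Current fair forward for the remaining 3 months: F = S·e^((r − q)·T), (r − q) = 0.0745 − 0.0550 = 0.0195
F = 471.43 · e^(0.0195 × 3/12) = 471.43 × 1.004887 = 473.7339
Value of long forward = (F − K)·e^(−rT) = (473.7339 − 465.90) · e^(−0.0745·3/12)
= 7.8339 × 0.981547 = 7.69
Short position value = −(long value) = -HK$7.69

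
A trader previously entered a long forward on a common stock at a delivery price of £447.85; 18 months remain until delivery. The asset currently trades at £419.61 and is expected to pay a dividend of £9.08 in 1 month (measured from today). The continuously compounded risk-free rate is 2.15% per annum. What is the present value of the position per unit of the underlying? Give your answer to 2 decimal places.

PV(remaining dividends) I = 9.08·e^(−0.0215·1/12) = 9.0637
Current forward F = (S − I)·e^(rT) = (419.61 − 9.0637)·e^(0.0215·18/12) = 410.5463 × 1.032776 = 424.0024
Value (long) = (F − K)·e^(−rT) = (424.0024 − 447.85) × 0.968264 = -23.0908
Value = -£23.09

-£23.09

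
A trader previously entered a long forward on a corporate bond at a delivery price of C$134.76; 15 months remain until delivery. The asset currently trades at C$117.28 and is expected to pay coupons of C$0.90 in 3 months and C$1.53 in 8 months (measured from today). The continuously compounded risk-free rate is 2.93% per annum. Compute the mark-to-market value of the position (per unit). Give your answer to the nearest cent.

-C$15.03

PV(remaining coupons) I = 0.90·e^(−0.0293·3/12) + 1.53·e^(−0.0293·8/12) = 2.3938
Current forward F = (S − I)·e^(rT) = (117.28 − 2.3938)·e^(0.0293·15/12) = 114.8862 × 1.037304 = 119.1719
Value (long) = (F − K)·e^(−rT) = (119.1719 − 134.76) × 0.964038 = -15.0275
Value = -C$15.03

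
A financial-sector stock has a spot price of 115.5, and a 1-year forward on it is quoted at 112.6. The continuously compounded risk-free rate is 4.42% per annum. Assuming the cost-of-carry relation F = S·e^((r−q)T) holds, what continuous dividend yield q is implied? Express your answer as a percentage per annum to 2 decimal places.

6.96%

From F = S·e^((r−q)T): (r − q) = ln(F/S)/T
ln(112.6/115.5) = ln(0.974892) = -0.025429
(r − q) = -0.025429 / (1) = -0.025429
q = r − ln(F/S)/T = 0.0442 + 0.025429 = 0.069629
q = 6.96%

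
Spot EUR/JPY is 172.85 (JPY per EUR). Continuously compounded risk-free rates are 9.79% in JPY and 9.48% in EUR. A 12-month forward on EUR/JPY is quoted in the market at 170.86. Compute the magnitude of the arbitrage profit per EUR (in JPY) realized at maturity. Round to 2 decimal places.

Fair forward: F* = S·e^(carry·T), with carry = (r_JPY − r_EUR) = 0.0979 − 0.0948 = 0.0031
F* = 172.85 · e^(0.0031 × 12/12) = 172.85 · e^0.003100 = 172.85 × 1.003105 = 173.3867
Market 170.86 < fair 173.3867: forward underpriced → reverse cash-and-carry (short spot, go long the forward).
At maturity, profit = |F_mkt − F*| = |170.86 − 173.3867| = 2.53 per EUR (in JPY)

2.53 per EUR (in JPY)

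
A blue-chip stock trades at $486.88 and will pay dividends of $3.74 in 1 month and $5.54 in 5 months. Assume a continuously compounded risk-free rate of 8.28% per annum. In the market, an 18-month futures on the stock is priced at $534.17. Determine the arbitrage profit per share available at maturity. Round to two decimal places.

PV(dividends) I = 3.74·e^(−0.0828·1/12) + 5.54·e^(−0.0828·5/12) = 9.0664
Fair futures F* = (S − I)·e^(rT) = (486.88 − 9.0664)·e^0.124200 = 477.8136 × 1.132242 = 541.0006
Market $534.17 < fair 541.0006: forward underpriced → reverse cash-and-carry (short the stock, invest proceeds at r, pay the dividends, go long the forward).
Profit at T = |F_mkt − F*| = |534.17 − 541.0006| = $6.83 per share

$6.83 per share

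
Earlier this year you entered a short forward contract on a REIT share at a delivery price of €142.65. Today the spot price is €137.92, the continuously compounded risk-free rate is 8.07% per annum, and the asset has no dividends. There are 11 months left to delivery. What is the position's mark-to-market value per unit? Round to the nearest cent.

Current fair forward for the remaining 11 months: F = S·e^(r·T), r = 0.0807
F = 137.92 · e^(0.0807 × 11/12) = 137.92 × 1.076780 = 148.5095
Value of long forward = (F − K)·e^(−rT) = (148.5095 − 142.65) · e^(−0.0807·11/12)
= 5.8595 × 0.928695 = 5.44
Short position value = −(long value) = -€5.44

-€5.44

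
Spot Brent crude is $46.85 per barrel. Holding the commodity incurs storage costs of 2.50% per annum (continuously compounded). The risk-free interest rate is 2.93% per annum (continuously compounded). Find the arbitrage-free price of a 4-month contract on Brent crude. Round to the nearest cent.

$47.71 per barrel

Net carry = r + u − y = 0.0293 + 0.0250 − 0.0000 = 0.0543
F = S·e^((r+u−y)T) = 46.85 · e^(0.0543 × 4/12) = 46.85 · e^0.018100
= 46.85 × 1.018265 = $47.71 per barrel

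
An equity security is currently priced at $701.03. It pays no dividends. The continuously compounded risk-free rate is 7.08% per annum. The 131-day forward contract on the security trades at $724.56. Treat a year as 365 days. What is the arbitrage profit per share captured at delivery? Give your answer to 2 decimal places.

$5.49 per share

Fair forward: F* = S·e^(carry·T), with carry = r = 0.0708
F* = 701.03 · e^(0.0708 × 131/365) = 701.03 · e^0.025410 = 701.03 × 1.025736 = $719.0717
Market $724.56 > fair $719.0717: forward overpriced → cash-and-carry (buy spot, short the forward).
At maturity, profit = |F_mkt − F*| = |724.56 − 719.0717| = $5.49 per share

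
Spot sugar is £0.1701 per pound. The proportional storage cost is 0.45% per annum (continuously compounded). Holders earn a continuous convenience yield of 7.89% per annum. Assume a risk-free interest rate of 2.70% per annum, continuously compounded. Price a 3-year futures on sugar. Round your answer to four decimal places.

Net carry = r + u − y = 0.0270 + 0.0045 − 0.0789 = -0.0474
F = S·e^((r+u−y)T) = 0.1701 · e^(-0.0474 × 3) = 0.1701 · e^-0.142200
= 0.1701 × 0.867448 = £0.1476 per pound

£0.1476 per pound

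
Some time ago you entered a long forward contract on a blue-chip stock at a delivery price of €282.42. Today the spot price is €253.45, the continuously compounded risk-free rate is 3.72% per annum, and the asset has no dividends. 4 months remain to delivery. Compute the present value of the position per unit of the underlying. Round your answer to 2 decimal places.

Current fair forward for the remaining 4 months: F = S·e^(r·T), r = 0.0372
F = 253.45 · e^(0.0372 × 4/12) = 253.45 × 1.012477 = 256.6123
Value of long forward = (F − K)·e^(−rT) = (256.6123 − 282.42) · e^(−0.0372·4/12)
= -25.8077 × 0.987677 = -25.49

-€25.49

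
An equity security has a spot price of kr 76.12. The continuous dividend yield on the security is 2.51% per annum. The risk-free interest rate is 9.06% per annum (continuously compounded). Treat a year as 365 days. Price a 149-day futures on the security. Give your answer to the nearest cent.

F = S·e^((r − q)T) = 76.12 · e^((0.0906 − 0.0251) × 149/365)
= 76.12 · e^0.026738 = 76.12 × 1.027099
F = kr 78.18

kr 78.18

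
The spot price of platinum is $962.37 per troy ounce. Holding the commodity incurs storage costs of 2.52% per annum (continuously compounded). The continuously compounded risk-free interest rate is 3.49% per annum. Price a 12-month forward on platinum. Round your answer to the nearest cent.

$1,021.98 per troy ounce

Net carry = r + u − y = 0.0349 + 0.0252 − 0.0000 = 0.0601
F = S·e^((r+u−y)T) = 962.37 · e^(0.0601 × 12/12) = 962.37 · e^0.060100
= 962.37 × 1.061943 = $1,021.98 per troy ounce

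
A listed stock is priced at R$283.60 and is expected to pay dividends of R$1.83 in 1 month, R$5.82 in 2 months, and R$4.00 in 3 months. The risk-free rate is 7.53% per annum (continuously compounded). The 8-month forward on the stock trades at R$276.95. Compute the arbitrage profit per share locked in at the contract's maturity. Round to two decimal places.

PV(dividends) I = 1.83·e^(−0.0753·1/12) + 5.82·e^(−0.0753·2/12) + 4.00·e^(−0.0753·3/12) = 11.4914
Fair forward F* = (S − I)·e^(rT) = (283.60 − 11.4914)·e^0.050200 = 272.1086 × 1.051481 = 286.1170
Market R$276.95 < fair 286.1170: forward underpriced → reverse cash-and-carry (short the stock, invest proceeds at r, pay the dividends, go long the forward).
Profit at T = |F_mkt − F*| = |276.95 − 286.1170| = R$9.17 per share

R$9.17 per share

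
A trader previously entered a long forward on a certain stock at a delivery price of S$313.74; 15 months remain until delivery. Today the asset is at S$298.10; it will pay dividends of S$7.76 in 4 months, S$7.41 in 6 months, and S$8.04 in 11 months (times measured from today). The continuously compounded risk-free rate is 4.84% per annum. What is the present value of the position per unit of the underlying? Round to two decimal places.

-S$19.78

PV(remaining dividends) I = 7.76·e^(−0.0484·4/12) + 7.41·e^(−0.0484·6/12) + 8.04·e^(−0.0484·11/12) = 22.5597
Current forward F = (S − I)·e^(rT) = (298.10 − 22.5597)·e^(0.0484·15/12) = 275.5403 × 1.062368 = 292.7252
Value (long) = (F − K)·e^(−rT) = (292.7252 − 313.74) × 0.941294 = -19.7811
Value = -S$19.78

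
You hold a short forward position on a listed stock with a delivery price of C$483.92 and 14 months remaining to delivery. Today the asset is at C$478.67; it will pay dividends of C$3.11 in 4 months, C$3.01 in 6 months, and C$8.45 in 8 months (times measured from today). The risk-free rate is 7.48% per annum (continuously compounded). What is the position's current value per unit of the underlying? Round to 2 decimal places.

-C$21.22

PV(remaining dividends) I = 3.11·e^(−0.0748·4/12) + 3.01·e^(−0.0748·6/12) + 8.45·e^(−0.0748·8/12) = 13.9719
Current forward F = (S − I)·e^(rT) = (478.67 − 13.9719)·e^(0.0748·14/12) = 464.6981 × 1.091188 = 507.0730
Value (long) = (F − K)·e^(−rT) = (507.0730 − 483.92) × 0.916433 = 21.2182
Short position value = −(long value) = -C$21.22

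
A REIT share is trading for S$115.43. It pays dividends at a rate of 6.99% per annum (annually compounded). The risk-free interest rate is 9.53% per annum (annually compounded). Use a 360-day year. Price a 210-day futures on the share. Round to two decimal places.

S$117.02

F = S · (1+r)^T / (1+q)^T
= 115.43 × 1.054535 / 1.040200 = 115.43 × 1.013781
F = S$117.02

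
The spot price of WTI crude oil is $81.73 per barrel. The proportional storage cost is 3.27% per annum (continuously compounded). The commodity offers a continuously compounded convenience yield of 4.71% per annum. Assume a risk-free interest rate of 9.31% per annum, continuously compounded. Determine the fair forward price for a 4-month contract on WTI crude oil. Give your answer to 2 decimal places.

Net carry = r + u − y = 0.0931 + 0.0327 − 0.0471 = 0.0787
F = S·e^((r+u−y)T) = 81.73 · e^(0.0787 × 4/12) = 81.73 · e^0.026233
= 81.73 × 1.026580 = $83.90 per barrel

$83.90 per barrel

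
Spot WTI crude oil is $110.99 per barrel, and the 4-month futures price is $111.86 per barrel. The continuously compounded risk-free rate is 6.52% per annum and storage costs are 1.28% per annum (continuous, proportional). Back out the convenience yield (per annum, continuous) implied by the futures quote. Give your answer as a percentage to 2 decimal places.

F = S·e^((r+u−y)T) ⇒ (r+u−y) = ln(F/S)/T
ln(111.86/110.99) = 0.007808; /T ⇒ 0.023424
y = r + u − ln(F/S)/T = 0.0652 + 0.0128 − 0.023424 = 0.054576
y = 5.46%

5.46%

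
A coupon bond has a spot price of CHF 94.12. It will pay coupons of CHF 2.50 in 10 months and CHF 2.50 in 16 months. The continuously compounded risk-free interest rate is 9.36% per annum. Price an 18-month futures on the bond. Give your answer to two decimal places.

CHF 103.11

PV(coupons) I = 2.50·e^(−0.0936·10/12) + 2.50·e^(−0.0936·16/12)
I = 2.3124 + 2.2067 = 4.5191
F = (S − I)·e^(rT) = (94.12 − 4.5191) · e^(0.0936·18/12)
= 89.6009 · e^0.140400 = 89.6009 × 1.150734 = CHF 103.11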